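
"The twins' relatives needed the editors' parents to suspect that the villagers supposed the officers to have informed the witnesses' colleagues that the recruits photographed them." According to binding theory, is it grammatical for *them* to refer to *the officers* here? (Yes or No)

*the officers* is an R-expression; Principle C requires it to be free (not bound by any c-commanding expression).
— them: object of the clause headed by 'photographed'; the pronoun does not c-command the R-expression — coreference allowed.

Yes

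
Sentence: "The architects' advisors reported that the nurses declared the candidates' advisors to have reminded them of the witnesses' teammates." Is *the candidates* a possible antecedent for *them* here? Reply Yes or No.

Yes

*them* is a pronoun; Principle B requires it to be free in its binding domain — the clause headed by 'reminded'.
— the candidates: possessor inside the subject DP of the clause headed by 'reminded'; does not c-command the pronoun — Principle B does not apply; allowed.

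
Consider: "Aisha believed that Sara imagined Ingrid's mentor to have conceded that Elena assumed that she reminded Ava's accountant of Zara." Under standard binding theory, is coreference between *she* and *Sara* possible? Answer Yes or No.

*Sara* is an R-expression; Principle C requires it to be free (not bound by any c-commanding expression).
— she: subject of the clause headed by 'reminded'; the pronoun does not c-command the R-expression — coreference allowed.

Yes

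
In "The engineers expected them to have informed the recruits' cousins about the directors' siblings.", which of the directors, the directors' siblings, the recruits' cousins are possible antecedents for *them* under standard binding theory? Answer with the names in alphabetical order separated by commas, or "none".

none

*them* is a pronoun; Principle B requires it to be free in its binding domain — the matrix clause.
— the directors: possessor inside the second object DP of the clause headed by 'informed'; is c-commanded by the pronoun; coreference would bind this R-expression — blocked (Principle C).
— the directors' siblings: second object of the clause headed by 'informed'; is c-commanded by the pronoun; coreference would bind this R-expression — blocked (Principle C).
— the recruits' cousins: object of the clause headed by 'informed'; is c-commanded by the pronoun; coreference would bind this R-expression — blocked (Principle C).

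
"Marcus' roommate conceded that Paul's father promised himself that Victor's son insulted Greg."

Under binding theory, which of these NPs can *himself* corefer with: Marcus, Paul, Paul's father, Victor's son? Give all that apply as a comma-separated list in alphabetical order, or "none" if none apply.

*himself* is a reflexive; Principle A requires it to be bound within its binding domain — the clause headed by 'promised'.
— Marcus: possessor inside the subject DP of the matrix clause; does not c-command the reflexive — cannot bind it (Principle A).
— Paul: possessor inside the subject DP of the clause headed by 'promised'; does not c-command the reflexive — cannot bind it (Principle A).
— Paul's father: subject of the clause headed by 'promised'; c-commands the reflexive within its binding domain — allowed (Principle A).
— Victor's son: subject of the clause headed by 'insulted'; does not c-command the reflexive — cannot bind it (Principle A).

Paul's father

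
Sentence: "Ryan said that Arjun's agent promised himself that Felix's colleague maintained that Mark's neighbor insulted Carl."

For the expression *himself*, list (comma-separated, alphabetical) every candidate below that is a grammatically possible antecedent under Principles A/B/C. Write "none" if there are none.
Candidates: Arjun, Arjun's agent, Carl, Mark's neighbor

Arjun's agent

*himself* is a reflexive; Principle A requires it to be bound within its binding domain — the clause headed by 'promised'.
— Arjun: possessor inside the subject DP of the clause headed by 'promised'; does not c-command the reflexive — cannot bind it (Principle A).
— Arjun's agent: subject of the clause headed by 'promised'; c-commands the reflexive within its binding domain — allowed (Principle A).
— Carl: object of the clause headed by 'insulted'; does not c-command the reflexive — cannot bind it (Principle A).
— Mark's neighbor: subject of the clause headed by 'insulted'; does not c-command the reflexive — cannot bind it (Principle A).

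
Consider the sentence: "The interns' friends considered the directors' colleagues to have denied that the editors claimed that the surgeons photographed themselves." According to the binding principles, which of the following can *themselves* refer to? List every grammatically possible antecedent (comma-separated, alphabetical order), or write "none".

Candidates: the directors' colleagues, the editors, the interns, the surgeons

*themselves* is a reflexive; Principle A requires it to be bound within its binding domain — the clause headed by 'photographed'.
— the directors' colleagues: subject of the clause headed by 'denied'; c-commands the reflexive but lies outside its binding domain — cannot bind it (Principle A).
— the editors: subject of the clause headed by 'claimed'; c-commands the reflexive but lies outside its binding domain — cannot bind it (Principle A).
— the interns: possessor inside the subject DP of the matrix clause; does not c-command the reflexive — cannot bind it (Principle A).
— the surgeons: subject of the clause headed by 'photographed'; c-commands the reflexive within its binding domain — allowed (Principle A).

the surgeons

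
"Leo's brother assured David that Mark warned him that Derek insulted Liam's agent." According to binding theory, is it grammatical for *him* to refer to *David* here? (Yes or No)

Yes

*David* is an R-expression; Principle C requires it to be free (not bound by any c-commanding expression).
— him: object of the clause headed by 'warned'; the pronoun does not c-command the R-expression — coreference allowed.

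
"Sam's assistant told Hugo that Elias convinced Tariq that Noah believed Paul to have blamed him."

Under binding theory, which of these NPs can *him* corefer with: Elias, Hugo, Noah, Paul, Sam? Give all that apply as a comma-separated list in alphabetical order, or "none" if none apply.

Elias, Hugo, Noah, Sam

*him* is a pronoun; Principle B requires it to be free in its binding domain — the clause headed by 'blamed'.
— Elias: subject of the clause headed by 'convinced'; c-commands the pronoun but lies outside its binding domain — allowed.
— Hugo: object of the matrix clause; c-commands the pronoun but lies outside its binding domain — allowed.
— Noah: subject of the clause headed by 'believed'; c-commands the pronoun but lies outside its binding domain — allowed.
— Paul: subject of the clause headed by 'blamed'; c-commands the pronoun within its binding domain — blocked (Principle B).
— Sam: possessor inside the subject DP of the matrix clause; does not c-command the pronoun — Principle B does not apply; allowed.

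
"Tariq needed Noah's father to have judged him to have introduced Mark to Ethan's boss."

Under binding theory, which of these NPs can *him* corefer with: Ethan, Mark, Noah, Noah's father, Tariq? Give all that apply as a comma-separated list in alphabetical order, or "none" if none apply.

Noah, Tariq

*him* is a pronoun; Principle B requires it to be free in its binding domain — the clause headed by 'judged'.
— Ethan: possessor inside the second object DP of the clause headed by 'introduced'; is c-commanded by the pronoun; coreference would bind this R-expression — blocked (Principle C).
— Mark: object of the clause headed by 'introduced'; is c-commanded by the pronoun; coreference would bind this R-expression — blocked (Principle C).
— Noah: possessor inside the subject DP of the clause headed by 'judged'; does not c-command the pronoun — Principle B does not apply; allowed.
— Noah's father: subject of the clause headed by 'judged'; c-commands the pronoun within its binding domain — blocked (Principle B).
— Tariq: subject of the matrix clause; c-commands the pronoun but lies outside its binding domain — allowed.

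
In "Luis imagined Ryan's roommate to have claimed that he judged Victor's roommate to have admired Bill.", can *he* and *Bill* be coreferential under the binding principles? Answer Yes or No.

*Bill* is an R-expression; Principle C requires it to be free (not bound by any c-commanding expression).
— he: subject of the clause headed by 'judged'; the pronoun c-commands the R-expression — coreference blocked (Principle C).

No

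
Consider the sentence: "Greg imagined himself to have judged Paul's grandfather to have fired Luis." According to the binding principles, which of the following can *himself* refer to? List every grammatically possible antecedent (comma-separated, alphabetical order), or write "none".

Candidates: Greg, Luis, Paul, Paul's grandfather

*himself* is a reflexive; Principle A requires it to be bound within its binding domain — the matrix clause.
— Greg: subject of the matrix clause; c-commands the reflexive within its binding domain — allowed (Principle A).
— Luis: object of the clause headed by 'fired'; does not c-command the reflexive — cannot bind it (Principle A).
— Paul: possessor inside the subject DP of the clause headed by 'fired'; does not c-command the reflexive — cannot bind it (Principle A).
— Paul's grandfather: subject of the clause headed by 'fired'; does not c-command the reflexive — cannot bind it (Principle A).

Greg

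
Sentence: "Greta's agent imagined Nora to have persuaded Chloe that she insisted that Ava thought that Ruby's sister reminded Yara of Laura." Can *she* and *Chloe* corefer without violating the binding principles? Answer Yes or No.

Yes

*Chloe* is an R-expression; Principle C requires it to be free (not bound by any c-commanding expression).
— she: subject of the clause headed by 'insisted'; the pronoun does not c-command the R-expression — coreference allowed.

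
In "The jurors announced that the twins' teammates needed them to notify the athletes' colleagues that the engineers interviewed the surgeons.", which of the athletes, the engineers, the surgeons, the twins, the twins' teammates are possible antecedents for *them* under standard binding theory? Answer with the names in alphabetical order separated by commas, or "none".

the twins

*them* is a pronoun; Principle B requires it to be free in its binding domain — the clause headed by 'needed'.
— the athletes: possessor inside the object DP of the clause headed by 'notify'; is c-commanded by the pronoun; coreference would bind this R-expression — blocked (Principle C).
— the engineers: subject of the clause headed by 'interviewed'; is c-commanded by the pronoun; coreference would bind this R-expression — blocked (Principle C).
— the surgeons: object of the clause headed by 'interviewed'; is c-commanded by the pronoun; coreference would bind this R-expression — blocked (Principle C).
— the twins: possessor inside the subject DP of the clause headed by 'needed'; does not c-command the pronoun — Principle B does not apply; allowed.
— the twins' teammates: subject of the clause headed by 'needed'; c-commands the pronoun within its binding domain — blocked (Principle B).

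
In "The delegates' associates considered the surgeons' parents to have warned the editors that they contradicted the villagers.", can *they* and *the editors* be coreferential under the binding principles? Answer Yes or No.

*the editors* is an R-expression; Principle C requires it to be free (not bound by any c-commanding expression).
— they: subject of the clause headed by 'contradicted'; the pronoun does not c-command the R-expression — coreference allowed.

Yes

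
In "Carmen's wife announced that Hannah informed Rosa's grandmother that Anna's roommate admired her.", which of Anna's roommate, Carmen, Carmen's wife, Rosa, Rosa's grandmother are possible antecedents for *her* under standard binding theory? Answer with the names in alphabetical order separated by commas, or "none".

*her* is a pronoun; Principle B requires it to be free in its binding domain — the clause headed by 'admired'.
— Anna's roommate: subject of the clause headed by 'admired'; c-commands the pronoun within its binding domain — blocked (Principle B).
— Carmen: possessor inside the subject DP of the matrix clause; does not c-command the pronoun — Principle B does not apply; allowed.
— Carmen's wife: subject of the matrix clause; c-commands the pronoun but lies outside its binding domain — allowed.
— Rosa: possessor inside the object DP of the clause headed by 'informed'; does not c-command the pronoun — Principle B does not apply; allowed.
— Rosa's grandmother: object of the clause headed by 'informed'; c-commands the pronoun but lies outside its binding domain — allowed.

Carmen, Carmen's wife, Rosa, Rosa's grandmother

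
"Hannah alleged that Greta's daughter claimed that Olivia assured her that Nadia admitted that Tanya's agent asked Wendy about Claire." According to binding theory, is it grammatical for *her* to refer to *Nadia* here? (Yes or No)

*Nadia* is an R-expression; Principle C requires it to be free (not bound by any c-commanding expression).
— her: object of the clause headed by 'assured'; the pronoun c-commands the R-expression — coreference blocked (Principle C).

No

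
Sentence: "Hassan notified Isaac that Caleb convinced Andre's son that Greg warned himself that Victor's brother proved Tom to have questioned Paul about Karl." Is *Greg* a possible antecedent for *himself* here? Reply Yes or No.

*himself* is a reflexive; Principle A requires it to be bound within its binding domain — the clause headed by 'warned'.
— Greg: subject of the clause headed by 'warned'; c-commands the reflexive within its binding domain — allowed (Principle A).

Yes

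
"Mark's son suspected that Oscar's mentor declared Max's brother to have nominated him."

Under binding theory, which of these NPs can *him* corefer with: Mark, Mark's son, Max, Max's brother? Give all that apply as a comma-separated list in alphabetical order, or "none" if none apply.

Mark, Mark's son, Max

*him* is a pronoun; Principle B requires it to be free in its binding domain — the clause headed by 'nominated'.
— Mark: possessor inside the subject DP of the matrix clause; does not c-command the pronoun — Principle B does not apply; allowed.
— Mark's son: subject of the matrix clause; c-commands the pronoun but lies outside its binding domain — allowed.
— Max: possessor inside the subject DP of the clause headed by 'nominated'; does not c-command the pronoun — Principle B does not apply; allowed.
— Max's brother: subject of the clause headed by 'nominated'; c-commands the pronoun within its binding domain — blocked (Principle B).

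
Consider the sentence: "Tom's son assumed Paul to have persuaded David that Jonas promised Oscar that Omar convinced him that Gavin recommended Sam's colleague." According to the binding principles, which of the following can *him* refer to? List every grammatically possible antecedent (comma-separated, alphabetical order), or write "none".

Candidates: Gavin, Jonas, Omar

Jonas

*him* is a pronoun; Principle B requires it to be free in its binding domain — the clause headed by 'convinced'.
— Gavin: subject of the clause headed by 'recommended'; is c-commanded by the pronoun; coreference would bind this R-expression — blocked (Principle C).
— Jonas: subject of the clause headed by 'promised'; c-commands the pronoun but lies outside its binding domain — allowed.
— Omar: subject of the clause headed by 'convinced'; c-commands the pronoun within its binding domain — blocked (Principle B).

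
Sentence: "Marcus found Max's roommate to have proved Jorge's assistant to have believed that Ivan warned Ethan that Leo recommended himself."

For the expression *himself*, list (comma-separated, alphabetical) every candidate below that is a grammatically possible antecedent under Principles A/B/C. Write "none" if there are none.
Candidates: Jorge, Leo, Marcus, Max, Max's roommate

*himself* is a reflexive; Principle A requires it to be bound within its binding domain — the clause headed by 'recommended'.
— Jorge: possessor inside the subject DP of the clause headed by 'believed'; does not c-command the reflexive — cannot bind it (Principle A).
— Leo: subject of the clause headed by 'recommended'; c-commands the reflexive within its binding domain — allowed (Principle A).
— Marcus: subject of the matrix clause; c-commands the reflexive but lies outside its binding domain — cannot bind it (Principle A).
— Max: possessor inside the subject DP of the clause headed by 'proved'; does not c-command the reflexive — cannot bind it (Principle A).
— Max's roommate: subject of the clause headed by 'proved'; c-commands the reflexive but lies outside its binding domain — cannot bind it (Principle A).

Leo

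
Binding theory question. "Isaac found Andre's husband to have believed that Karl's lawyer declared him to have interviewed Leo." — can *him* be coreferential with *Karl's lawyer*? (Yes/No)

No

*him* is a pronoun; Principle B requires it to be free in its binding domain — the clause headed by 'declared'.
— Karl's lawyer: subject of the clause headed by 'declared'; c-commands the pronoun within its binding domain — blocked (Principle B).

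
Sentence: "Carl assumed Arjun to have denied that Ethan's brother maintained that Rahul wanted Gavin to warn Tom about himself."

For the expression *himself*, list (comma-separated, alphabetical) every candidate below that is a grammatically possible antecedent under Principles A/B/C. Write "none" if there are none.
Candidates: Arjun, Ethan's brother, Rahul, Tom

*himself* is a reflexive; Principle A requires it to be bound within its binding domain — the clause headed by 'warn'.
— Arjun: subject of the clause headed by 'denied'; c-commands the reflexive but lies outside its binding domain — cannot bind it (Principle A).
— Ethan's brother: subject of the clause headed by 'maintained'; c-commands the reflexive but lies outside its binding domain — cannot bind it (Principle A).
— Rahul: subject of the clause headed by 'wanted'; c-commands the reflexive but lies outside its binding domain — cannot bind it (Principle A).
— Tom: object of the clause headed by 'warn'; c-commands the reflexive within its binding domain — allowed (Principle A).

Tom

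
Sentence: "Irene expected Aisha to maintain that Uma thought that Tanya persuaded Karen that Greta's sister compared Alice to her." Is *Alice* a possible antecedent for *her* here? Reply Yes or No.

No

*her* is a pronoun; Principle B requires it to be free in its binding domain — the clause headed by 'compared'.
— Alice: object of the clause headed by 'compared'; c-commands the pronoun within its binding domain — blocked (Principle B).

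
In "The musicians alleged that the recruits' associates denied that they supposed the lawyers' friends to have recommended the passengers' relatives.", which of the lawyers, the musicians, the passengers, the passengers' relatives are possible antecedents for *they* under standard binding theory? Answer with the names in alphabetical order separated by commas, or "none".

the musicians

*they* is a pronoun; Principle B requires it to be free in its binding domain — the clause headed by 'supposed'.
— the lawyers: possessor inside the subject DP of the clause headed by 'recommended'; is c-commanded by the pronoun; coreference would bind this R-expression — blocked (Principle C).
— the musicians: subject of the matrix clause; c-commands the pronoun but lies outside its binding domain — allowed.
— the passengers: possessor inside the object DP of the clause headed by 'recommended'; is c-commanded by the pronoun; coreference would bind this R-expression — blocked (Principle C).
— the passengers' relatives: object of the clause headed by 'recommended'; is c-commanded by the pronoun; coreference would bind this R-expression — blocked (Principle C).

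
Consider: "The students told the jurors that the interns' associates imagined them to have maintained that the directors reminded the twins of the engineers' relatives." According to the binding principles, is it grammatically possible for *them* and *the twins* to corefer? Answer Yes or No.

No

*them* is a pronoun; Principle B requires it to be free in its binding domain — the clause headed by 'imagined'.
— the twins: object of the clause headed by 'reminded'; is c-commanded by the pronoun; coreference would bind this R-expression — blocked (Principle C).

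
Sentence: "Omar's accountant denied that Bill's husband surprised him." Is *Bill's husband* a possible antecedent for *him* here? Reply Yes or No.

*him* is a pronoun; Principle B requires it to be free in its binding domain — the clause headed by 'surprised'.
— Bill's husband: subject of the clause headed by 'surprised'; c-commands the pronoun within its binding domain — blocked (Principle B).

No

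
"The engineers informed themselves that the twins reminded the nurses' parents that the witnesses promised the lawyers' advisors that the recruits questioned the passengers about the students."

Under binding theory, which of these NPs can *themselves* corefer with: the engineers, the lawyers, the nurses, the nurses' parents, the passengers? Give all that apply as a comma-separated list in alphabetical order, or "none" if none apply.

the engineers

*themselves* is a reflexive; Principle A requires it to be bound within its binding domain — the matrix clause.
— the engineers: subject of the matrix clause; c-commands the reflexive within its binding domain — allowed (Principle A).
— the lawyers: possessor inside the object DP of the clause headed by 'promised'; does not c-command the reflexive — cannot bind it (Principle A).
— the nurses: possessor inside the object DP of the clause headed by 'reminded'; does not c-command the reflexive — cannot bind it (Principle A).
— the nurses' parents: object of the clause headed by 'reminded'; does not c-command the reflexive — cannot bind it (Principle A).
— the passengers: object of the clause headed by 'questioned'; does not c-command the reflexive — cannot bind it (Principle A).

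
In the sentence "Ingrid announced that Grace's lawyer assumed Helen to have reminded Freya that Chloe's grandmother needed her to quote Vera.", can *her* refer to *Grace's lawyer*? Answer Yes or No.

Yes

*her* is a pronoun; Principle B requires it to be free in its binding domain — the clause headed by 'needed'.
— Grace's lawyer: subject of the clause headed by 'assumed'; c-commands the pronoun but lies outside its binding domain — allowed.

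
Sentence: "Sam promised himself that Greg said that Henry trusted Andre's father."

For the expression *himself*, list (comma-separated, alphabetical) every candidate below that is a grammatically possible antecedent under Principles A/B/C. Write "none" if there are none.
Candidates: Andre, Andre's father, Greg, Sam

Sam

*himself* is a reflexive; Principle A requires it to be bound within its binding domain — the matrix clause.
— Andre: possessor inside the object DP of the clause headed by 'trusted'; does not c-command the reflexive — cannot bind it (Principle A).
— Andre's father: object of the clause headed by 'trusted'; does not c-command the reflexive — cannot bind it (Principle A).
— Greg: subject of the clause headed by 'said'; does not c-command the reflexive — cannot bind it (Principle A).
— Sam: subject of the matrix clause; c-commands the reflexive within its binding domain — allowed (Principle A).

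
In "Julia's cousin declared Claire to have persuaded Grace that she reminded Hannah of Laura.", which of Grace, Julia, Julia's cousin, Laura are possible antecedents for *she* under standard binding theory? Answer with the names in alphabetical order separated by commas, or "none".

Grace, Julia, Julia's cousin

*she* is a pronoun; Principle B requires it to be free in its binding domain — the clause headed by 'reminded'.
— Grace: object of the clause headed by 'persuaded'; c-commands the pronoun but lies outside its binding domain — allowed.
— Julia: possessor inside the subject DP of the matrix clause; does not c-command the pronoun — Principle B does not apply; allowed.
— Julia's cousin: subject of the matrix clause; c-commands the pronoun but lies outside its binding domain — allowed.
— Laura: second object of the clause headed by 'reminded'; is c-commanded by the pronoun; coreference would bind this R-expression — blocked (Principle C).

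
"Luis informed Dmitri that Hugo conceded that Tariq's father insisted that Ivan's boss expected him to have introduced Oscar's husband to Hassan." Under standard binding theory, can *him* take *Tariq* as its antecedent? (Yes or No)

*him* is a pronoun; Principle B requires it to be free in its binding domain — the clause headed by 'expected'.
— Tariq: possessor inside the subject DP of the clause headed by 'insisted'; does not c-command the pronoun — Principle B does not apply; allowed.

Yes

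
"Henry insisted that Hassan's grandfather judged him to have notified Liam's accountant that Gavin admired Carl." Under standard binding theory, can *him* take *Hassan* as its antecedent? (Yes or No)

Yes

*him* is a pronoun; Principle B requires it to be free in its binding domain — the clause headed by 'judged'.
— Hassan: possessor inside the subject DP of the clause headed by 'judged'; does not c-command the pronoun — Principle B does not apply; allowed.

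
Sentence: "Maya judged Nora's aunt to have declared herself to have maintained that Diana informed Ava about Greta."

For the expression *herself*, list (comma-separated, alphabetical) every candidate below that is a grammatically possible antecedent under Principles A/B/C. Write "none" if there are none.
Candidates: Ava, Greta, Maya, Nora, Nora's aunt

*herself* is a reflexive; Principle A requires it to be bound within its binding domain — the clause headed by 'declared'.
— Ava: object of the clause headed by 'informed'; does not c-command the reflexive — cannot bind it (Principle A).
— Greta: second object of the clause headed by 'informed'; does not c-command the reflexive — cannot bind it (Principle A).
— Maya: subject of the matrix clause; c-commands the reflexive but lies outside its binding domain — cannot bind it (Principle A).
— Nora: possessor inside the subject DP of the clause headed by 'declared'; does not c-command the reflexive — cannot bind it (Principle A).
— Nora's aunt: subject of the clause headed by 'declared'; c-commands the reflexive within its binding domain — allowed (Principle A).

Nora's aunt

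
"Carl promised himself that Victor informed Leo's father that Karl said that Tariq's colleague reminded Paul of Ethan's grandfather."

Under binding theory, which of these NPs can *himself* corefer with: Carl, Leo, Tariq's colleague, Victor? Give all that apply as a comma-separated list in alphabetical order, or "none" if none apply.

*himself* is a reflexive; Principle A requires it to be bound within its binding domain — the matrix clause.
— Carl: subject of the matrix clause; c-commands the reflexive within its binding domain — allowed (Principle A).
— Leo: possessor inside the object DP of the clause headed by 'informed'; does not c-command the reflexive — cannot bind it (Principle A).
— Tariq's colleague: subject of the clause headed by 'reminded'; does not c-command the reflexive — cannot bind it (Principle A).
— Victor: subject of the clause headed by 'informed'; does not c-command the reflexive — cannot bind it (Principle A).

Carl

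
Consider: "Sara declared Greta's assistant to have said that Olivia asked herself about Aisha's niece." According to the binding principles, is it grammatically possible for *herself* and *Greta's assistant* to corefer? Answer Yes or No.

No

*herself* is a reflexive; Principle A requires it to be bound within its binding domain — the clause headed by 'asked'.
— Greta's assistant: subject of the clause headed by 'said'; c-commands the reflexive but lies outside its binding domain — cannot bind it (Principle A).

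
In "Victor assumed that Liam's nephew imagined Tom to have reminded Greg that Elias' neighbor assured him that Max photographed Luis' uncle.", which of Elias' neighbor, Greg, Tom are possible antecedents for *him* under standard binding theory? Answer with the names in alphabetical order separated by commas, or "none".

*him* is a pronoun; Principle B requires it to be free in its binding domain — the clause headed by 'assured'.
— Elias' neighbor: subject of the clause headed by 'assured'; c-commands the pronoun within its binding domain — blocked (Principle B).
— Greg: object of the clause headed by 'reminded'; c-commands the pronoun but lies outside its binding domain — allowed.
— Tom: subject of the clause headed by 'reminded'; c-commands the pronoun but lies outside its binding domain — allowed.

Greg, Tom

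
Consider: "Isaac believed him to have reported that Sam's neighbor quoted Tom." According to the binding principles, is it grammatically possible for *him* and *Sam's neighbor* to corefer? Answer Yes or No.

No

*him* is a pronoun; Principle B requires it to be free in its binding domain — the matrix clause.
— Sam's neighbor: subject of the clause headed by 'quoted'; is c-commanded by the pronoun; coreference would bind this R-expression — blocked (Principle C).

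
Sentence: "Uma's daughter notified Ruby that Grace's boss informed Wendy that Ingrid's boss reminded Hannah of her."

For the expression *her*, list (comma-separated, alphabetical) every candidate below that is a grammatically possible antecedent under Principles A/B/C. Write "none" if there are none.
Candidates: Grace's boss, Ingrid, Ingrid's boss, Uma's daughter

*her* is a pronoun; Principle B requires it to be free in its binding domain — the clause headed by 'reminded'.
— Grace's boss: subject of the clause headed by 'informed'; c-commands the pronoun but lies outside its binding domain — allowed.
— Ingrid: possessor inside the subject DP of the clause headed by 'reminded'; does not c-command the pronoun — Principle B does not apply; allowed.
— Ingrid's boss: subject of the clause headed by 'reminded'; c-commands the pronoun within its binding domain — blocked (Principle B).
— Uma's daughter: subject of the matrix clause; c-commands the pronoun but lies outside its binding domain — allowed.

Grace's boss, Ingrid, Uma's daughter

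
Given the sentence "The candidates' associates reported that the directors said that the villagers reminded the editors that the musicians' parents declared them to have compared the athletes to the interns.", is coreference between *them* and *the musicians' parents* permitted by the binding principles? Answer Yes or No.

No

*them* is a pronoun; Principle B requires it to be free in its binding domain — the clause headed by 'declared'.
— the musicians' parents: subject of the clause headed by 'declared'; c-commands the pronoun within its binding domain — blocked (Principle B).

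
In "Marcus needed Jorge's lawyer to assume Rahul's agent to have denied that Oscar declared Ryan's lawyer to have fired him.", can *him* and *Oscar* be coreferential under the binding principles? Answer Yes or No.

Yes

*Oscar* is an R-expression; Principle C requires it to be free (not bound by any c-commanding expression).
— him: object of the clause headed by 'fired'; the pronoun does not c-command the R-expression — coreference allowed.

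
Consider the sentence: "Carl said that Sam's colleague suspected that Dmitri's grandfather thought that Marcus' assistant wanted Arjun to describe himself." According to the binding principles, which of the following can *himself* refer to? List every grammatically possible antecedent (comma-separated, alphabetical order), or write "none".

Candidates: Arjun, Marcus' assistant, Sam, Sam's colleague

Arjun

*himself* is a reflexive; Principle A requires it to be bound within its binding domain — the clause headed by 'describe'.
— Arjun: subject of the clause headed by 'describe'; c-commands the reflexive within its binding domain — allowed (Principle A).
— Marcus' assistant: subject of the clause headed by 'wanted'; c-commands the reflexive but lies outside its binding domain — cannot bind it (Principle A).
— Sam: possessor inside the subject DP of the clause headed by 'suspected'; does not c-command the reflexive — cannot bind it (Principle A).
— Sam's colleague: subject of the clause headed by 'suspected'; c-commands the reflexive but lies outside its binding domain — cannot bind it (Principle A).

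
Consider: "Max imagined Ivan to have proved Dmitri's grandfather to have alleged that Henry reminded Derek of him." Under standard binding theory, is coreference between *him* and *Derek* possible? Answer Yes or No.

*Derek* is an R-expression; Principle C requires it to be free (not bound by any c-commanding expression).
— him: second object of the clause headed by 'reminded'; the R-expression locally c-commands the pronoun — coreference blocked (Principle B on the pronoun).

No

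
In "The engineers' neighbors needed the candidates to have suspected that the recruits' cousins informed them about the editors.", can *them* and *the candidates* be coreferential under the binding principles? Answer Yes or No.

*the candidates* is an R-expression; Principle C requires it to be free (not bound by any c-commanding expression).
— them: object of the clause headed by 'informed'; the pronoun does not c-command the R-expression — coreference allowed.

Yes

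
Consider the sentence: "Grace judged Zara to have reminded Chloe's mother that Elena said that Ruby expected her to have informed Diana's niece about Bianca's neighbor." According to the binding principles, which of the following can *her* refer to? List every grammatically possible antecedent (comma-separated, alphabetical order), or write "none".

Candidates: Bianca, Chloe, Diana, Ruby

*her* is a pronoun; Principle B requires it to be free in its binding domain — the clause headed by 'expected'.
— Bianca: possessor inside the second object DP of the clause headed by 'informed'; is c-commanded by the pronoun; coreference would bind this R-expression — blocked (Principle C).
— Chloe: possessor inside the object DP of the clause headed by 'reminded'; does not c-command the pronoun — Principle B does not apply; allowed.
— Diana: possessor inside the object DP of the clause headed by 'informed'; is c-commanded by the pronoun; coreference would bind this R-expression — blocked (Principle C).
— Ruby: subject of the clause headed by 'expected'; c-commands the pronoun within its binding domain — blocked (Principle B).

Chloe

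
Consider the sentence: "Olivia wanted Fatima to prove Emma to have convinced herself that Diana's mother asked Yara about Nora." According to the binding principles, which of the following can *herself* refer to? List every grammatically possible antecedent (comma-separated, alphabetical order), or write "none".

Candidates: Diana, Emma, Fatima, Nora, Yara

Emma

*herself* is a reflexive; Principle A requires it to be bound within its binding domain — the clause headed by 'convinced'.
— Diana: possessor inside the subject DP of the clause headed by 'asked'; does not c-command the reflexive — cannot bind it (Principle A).
— Emma: subject of the clause headed by 'convinced'; c-commands the reflexive within its binding domain — allowed (Principle A).
— Fatima: subject of the clause headed by 'prove'; c-commands the reflexive but lies outside its binding domain — cannot bind it (Principle A).
— Nora: second object of the clause headed by 'asked'; does not c-command the reflexive — cannot bind it (Principle A).
— Yara: object of the clause headed by 'asked'; does not c-command the reflexive — cannot bind it (Principle A).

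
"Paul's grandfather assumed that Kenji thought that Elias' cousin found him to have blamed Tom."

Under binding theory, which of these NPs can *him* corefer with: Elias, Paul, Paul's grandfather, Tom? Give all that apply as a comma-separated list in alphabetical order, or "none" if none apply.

Elias, Paul, Paul's grandfather

*him* is a pronoun; Principle B requires it to be free in its binding domain — the clause headed by 'found'.
— Elias: possessor inside the subject DP of the clause headed by 'found'; does not c-command the pronoun — Principle B does not apply; allowed.
— Paul: possessor inside the subject DP of the matrix clause; does not c-command the pronoun — Principle B does not apply; allowed.
— Paul's grandfather: subject of the matrix clause; c-commands the pronoun but lies outside its binding domain — allowed.
— Tom: object of the clause headed by 'blamed'; is c-commanded by the pronoun; coreference would bind this R-expression — blocked (Principle C).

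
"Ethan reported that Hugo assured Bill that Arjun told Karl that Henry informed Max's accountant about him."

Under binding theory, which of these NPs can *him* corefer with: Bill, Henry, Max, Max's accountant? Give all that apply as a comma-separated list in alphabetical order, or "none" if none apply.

Bill, Max

*him* is a pronoun; Principle B requires it to be free in its binding domain — the clause headed by 'informed'.
— Bill: object of the clause headed by 'assured'; c-commands the pronoun but lies outside its binding domain — allowed.
— Henry: subject of the clause headed by 'informed'; c-commands the pronoun within its binding domain — blocked (Principle B).
— Max: possessor inside the object DP of the clause headed by 'informed'; does not c-command the pronoun — Principle B does not apply; allowed.
— Max's accountant: object of the clause headed by 'informed'; c-commands the pronoun within its binding domain — blocked (Principle B).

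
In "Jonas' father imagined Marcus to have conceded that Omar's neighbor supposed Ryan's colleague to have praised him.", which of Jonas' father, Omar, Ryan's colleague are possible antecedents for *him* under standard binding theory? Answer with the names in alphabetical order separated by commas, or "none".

Jonas' father, Omar

*him* is a pronoun; Principle B requires it to be free in its binding domain — the clause headed by 'praised'.
— Jonas' father: subject of the matrix clause; c-commands the pronoun but lies outside its binding domain — allowed.
— Omar: possessor inside the subject DP of the clause headed by 'supposed'; does not c-command the pronoun — Principle B does not apply; allowed.
— Ryan's colleague: subject of the clause headed by 'praised'; c-commands the pronoun within its binding domain — blocked (Principle B).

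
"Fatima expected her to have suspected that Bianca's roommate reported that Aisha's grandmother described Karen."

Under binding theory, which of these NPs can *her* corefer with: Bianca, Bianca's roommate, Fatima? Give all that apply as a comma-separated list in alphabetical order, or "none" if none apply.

*her* is a pronoun; Principle B requires it to be free in its binding domain — the matrix clause.
— Bianca: possessor inside the subject DP of the clause headed by 'reported'; is c-commanded by the pronoun; coreference would bind this R-expression — blocked (Principle C).
— Bianca's roommate: subject of the clause headed by 'reported'; is c-commanded by the pronoun; coreference would bind this R-expression — blocked (Principle C).
— Fatima: subject of the matrix clause; c-commands the pronoun within its binding domain — blocked (Principle B).

none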